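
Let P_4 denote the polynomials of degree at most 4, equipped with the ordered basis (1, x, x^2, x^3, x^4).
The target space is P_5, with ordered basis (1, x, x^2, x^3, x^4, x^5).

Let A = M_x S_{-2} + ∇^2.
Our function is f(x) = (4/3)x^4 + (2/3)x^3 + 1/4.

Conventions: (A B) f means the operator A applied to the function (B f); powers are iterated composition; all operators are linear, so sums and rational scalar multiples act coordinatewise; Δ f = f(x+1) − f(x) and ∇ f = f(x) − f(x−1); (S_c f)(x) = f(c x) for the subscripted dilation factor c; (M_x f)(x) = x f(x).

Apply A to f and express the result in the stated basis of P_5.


the image equals g(x) = (64/3)x^5 - (16/3)x^4 + 16x^2 - (111/4)x + 44/3

S_{-2} f = (64/3)x^4 - (16/3)x^3 + 1/4
M_x S_{-2} f = (64/3)x^5 - (16/3)x^4 + (1/4)x
∇ f = (16/3)x^3 - 6x^2 + (10/3)x - 2/3
∇ ∇ f = 16x^2 - 28x + 44/3
(M_x S_{-2} + ∇^2) f = (64/3)x^5 - (16/3)x^4 + 16x^2 - (111/4)x + 44/3


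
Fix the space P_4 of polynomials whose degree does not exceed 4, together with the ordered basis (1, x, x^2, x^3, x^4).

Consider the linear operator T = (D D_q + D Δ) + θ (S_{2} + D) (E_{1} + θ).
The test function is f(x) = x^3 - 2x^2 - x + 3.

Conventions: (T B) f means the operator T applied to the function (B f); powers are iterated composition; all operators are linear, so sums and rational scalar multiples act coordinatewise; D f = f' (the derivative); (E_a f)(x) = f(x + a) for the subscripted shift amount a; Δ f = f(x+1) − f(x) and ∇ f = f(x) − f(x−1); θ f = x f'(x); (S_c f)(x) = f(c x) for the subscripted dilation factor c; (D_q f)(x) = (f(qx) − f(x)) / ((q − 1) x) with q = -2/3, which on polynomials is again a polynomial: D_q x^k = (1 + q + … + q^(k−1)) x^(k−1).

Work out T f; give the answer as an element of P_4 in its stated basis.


D_q f = (7/9)x^2 - (2/3)x - 1
D D_q f = (14/9)x - 2/3
Δ f = 3x^2 - x - 2
D Δ f = 6x - 1
(D D_q + D Δ) f = (68/9)x - 5/3
E_{1} f = x^3 + x^2 - 2x + 1
θ f = 3x^3 - 4x^2 - x
(E_{1} + θ) f = 4x^3 - 3x^2 - 3x + 1
S_{2} (E_{1} + θ) f = 32x^3 - 12x^2 - 6x + 1
D (E_{1} + θ) f = 12x^2 - 6x - 3
(S_{2} + D) (E_{1} + θ) f = 32x^3 - 12x - 2
θ (S_{2} + D) (E_{1} + θ) f = 96x^3 - 12x
((D D_q + D Δ) + θ (S_{2} + D) (E_{1} + θ)) f = 96x^3 - (40/9)x - 5/3

the image equals g(x) = 96x^3 - (40/9)x - 5/3


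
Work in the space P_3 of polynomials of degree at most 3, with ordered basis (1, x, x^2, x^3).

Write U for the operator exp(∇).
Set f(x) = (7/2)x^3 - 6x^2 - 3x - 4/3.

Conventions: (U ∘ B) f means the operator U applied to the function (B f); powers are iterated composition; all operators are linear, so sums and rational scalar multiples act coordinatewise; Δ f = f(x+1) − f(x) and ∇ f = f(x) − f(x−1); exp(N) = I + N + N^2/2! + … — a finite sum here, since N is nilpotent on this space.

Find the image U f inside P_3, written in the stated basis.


the image equals g(x) = (7/2)x^3 + (9/2)x^2 - 15x - 47/6

order-1 term: (21/2)x^2 - (45/2)x + 13/2
order-2 term: (21/2)x - 33/2
order-3 term: 7/2
the series for exp(∇) f terminates at order 3
exp(∇) f = (7/2)x^3 + (9/2)x^2 - 15x - 47/6


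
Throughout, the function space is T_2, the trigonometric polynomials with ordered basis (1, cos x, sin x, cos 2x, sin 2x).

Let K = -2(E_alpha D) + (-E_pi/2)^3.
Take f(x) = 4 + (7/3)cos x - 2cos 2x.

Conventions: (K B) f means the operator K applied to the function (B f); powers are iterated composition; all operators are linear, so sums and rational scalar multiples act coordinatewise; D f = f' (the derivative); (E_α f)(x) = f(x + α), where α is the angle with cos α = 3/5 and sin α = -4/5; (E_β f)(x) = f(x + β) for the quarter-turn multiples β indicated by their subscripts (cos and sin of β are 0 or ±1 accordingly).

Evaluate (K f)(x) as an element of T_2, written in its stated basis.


D f = -(7/3)sin x + 4sin 2x
E_alpha D f = (28/15)cos x - (7/5)sin x - (96/25)cos 2x - (28/25)sin 2x
(-2(E_alpha D)) f = -(56/15)cos x + (14/5)sin x + (192/25)cos 2x + (56/25)sin 2x
E_pi/2 f = 4 - (7/3)sin x + 2cos 2x
(-E_pi/2) f = -4 + (7/3)sin x - 2cos 2x
E_pi/2 (-E_pi/2) f = -4 + (7/3)cos x + 2cos 2x
(-E_pi/2) (-E_pi/2) f = 4 - (7/3)cos x - 2cos 2x
E_pi/2 (-E_pi/2) (-E_pi/2) f = 4 + (7/3)sin x + 2cos 2x
(-E_pi/2) (-E_pi/2) (-E_pi/2) f = -4 - (7/3)sin x - 2cos 2x
(-2(E_alpha D) + (-E_pi/2)^3) f = -4 - (56/15)cos x + (7/15)sin x + (142/25)cos 2x + (56/25)sin 2x

g(x) = -4 - (56/15)cos x + (7/15)sin x + (142/25)cos 2x + (56/25)sin 2x


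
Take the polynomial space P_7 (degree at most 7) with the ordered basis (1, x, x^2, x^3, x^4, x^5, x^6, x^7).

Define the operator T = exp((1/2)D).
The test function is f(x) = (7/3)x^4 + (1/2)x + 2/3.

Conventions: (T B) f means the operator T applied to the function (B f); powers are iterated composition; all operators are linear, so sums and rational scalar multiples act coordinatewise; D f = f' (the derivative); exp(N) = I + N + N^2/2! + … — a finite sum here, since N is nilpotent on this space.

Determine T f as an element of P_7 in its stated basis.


order-1 term: (14/3)x^3 + 1/4
order-2 term: (7/2)x^2
order-3 term: (7/6)x
order-4 term: 7/48
the series for exp((1/2)D) f terminates at order 4
exp((1/2)D) f = (7/3)x^4 + (14/3)x^3 + (7/2)x^2 + (5/3)x + 17/16

the result is g(x) = (7/3)x^4 + (14/3)x^3 + (7/2)x^2 + (5/3)x + 17/16


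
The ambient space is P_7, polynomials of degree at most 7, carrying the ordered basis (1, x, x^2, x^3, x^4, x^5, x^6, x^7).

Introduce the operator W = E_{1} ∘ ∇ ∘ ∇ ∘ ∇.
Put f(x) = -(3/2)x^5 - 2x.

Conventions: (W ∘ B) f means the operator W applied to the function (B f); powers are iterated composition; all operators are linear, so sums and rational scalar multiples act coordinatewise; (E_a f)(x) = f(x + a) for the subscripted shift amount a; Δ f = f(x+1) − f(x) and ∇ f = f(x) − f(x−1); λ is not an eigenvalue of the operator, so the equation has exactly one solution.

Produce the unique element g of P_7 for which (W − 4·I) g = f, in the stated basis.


g(x) = (3/8)x^5 + (45/8)x^2 - (41/8)x + 45/16

write g with unknown coordinates in the stated basis and equate coefficients in (W − 4·I) g = f
solving from the highest basis element down gives g = (3/8)x^5 + (45/8)x^2 - (41/8)x + 45/16
check: W g = (45/2)x^2 - (45/2)x + 45/4
so W g − 4·g = -(3/2)x^5 - 2x = f ✓


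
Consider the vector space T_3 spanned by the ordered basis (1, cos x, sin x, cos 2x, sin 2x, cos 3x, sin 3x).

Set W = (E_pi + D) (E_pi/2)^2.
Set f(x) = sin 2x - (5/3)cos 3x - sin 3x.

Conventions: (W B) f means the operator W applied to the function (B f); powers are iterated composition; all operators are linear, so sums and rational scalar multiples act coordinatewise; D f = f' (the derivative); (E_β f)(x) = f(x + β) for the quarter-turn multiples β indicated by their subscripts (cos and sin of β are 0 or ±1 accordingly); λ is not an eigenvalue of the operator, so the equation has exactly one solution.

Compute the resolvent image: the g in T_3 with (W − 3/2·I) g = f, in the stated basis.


write g with unknown coordinates in the stated basis and equate coefficients in (W − 3/2·I) g = f
solving from the highest basis element down gives g = -(8/17)cos 2x - (2/17)sin 2x - (26/111)cos 3x + (22/37)sin 3x
check: W g = -(12/17)cos 2x + (14/17)sin 2x - (224/111)cos 3x - (4/37)sin 3x
so W g − 3/2·g = sin 2x - (5/3)cos 3x - sin 3x = f ✓

the result is g(x) = -(8/17)cos 2x - (2/17)sin 2x - (26/111)cos 3x + (22/37)sin 3x


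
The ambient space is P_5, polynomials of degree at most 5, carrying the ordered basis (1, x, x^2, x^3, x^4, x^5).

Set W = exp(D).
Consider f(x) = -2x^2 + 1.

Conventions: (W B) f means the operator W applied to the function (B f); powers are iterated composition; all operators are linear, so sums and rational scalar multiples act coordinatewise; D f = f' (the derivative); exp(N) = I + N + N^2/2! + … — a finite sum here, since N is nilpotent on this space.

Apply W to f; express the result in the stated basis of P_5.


g(x) = -2x^2 - 4x - 1

order-1 term: -4x
order-2 term: -2
the series for exp(D) f terminates at order 2
exp(D) f = -2x^2 - 4x - 1


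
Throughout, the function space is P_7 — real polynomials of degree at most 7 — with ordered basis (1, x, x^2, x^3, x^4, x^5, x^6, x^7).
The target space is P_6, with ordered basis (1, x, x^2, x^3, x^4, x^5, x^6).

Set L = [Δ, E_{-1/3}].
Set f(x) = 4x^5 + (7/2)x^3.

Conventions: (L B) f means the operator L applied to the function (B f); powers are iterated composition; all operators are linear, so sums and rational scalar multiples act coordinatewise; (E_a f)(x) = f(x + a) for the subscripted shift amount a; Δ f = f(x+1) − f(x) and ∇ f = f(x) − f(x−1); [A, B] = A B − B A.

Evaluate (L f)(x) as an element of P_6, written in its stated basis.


E_{-1/3} f = 4x^5 - (20/3)x^4 + (143/18)x^3 - (269/54)x^2 + (229/162)x - 71/486
Δ E_{-1/3} f = 20x^4 + (40/3)x^3 + (143/6)x^2 + (389/54)x + 277/162
Δ f = 20x^4 + 40x^3 + (101/2)x^2 + (61/2)x + 15/2
E_{-1/3} Δ f = 20x^4 + (40/3)x^3 + (143/6)x^2 + (389/54)x + 277/162
[Δ, E_{-1/3}] f = 0

g(x) = 0


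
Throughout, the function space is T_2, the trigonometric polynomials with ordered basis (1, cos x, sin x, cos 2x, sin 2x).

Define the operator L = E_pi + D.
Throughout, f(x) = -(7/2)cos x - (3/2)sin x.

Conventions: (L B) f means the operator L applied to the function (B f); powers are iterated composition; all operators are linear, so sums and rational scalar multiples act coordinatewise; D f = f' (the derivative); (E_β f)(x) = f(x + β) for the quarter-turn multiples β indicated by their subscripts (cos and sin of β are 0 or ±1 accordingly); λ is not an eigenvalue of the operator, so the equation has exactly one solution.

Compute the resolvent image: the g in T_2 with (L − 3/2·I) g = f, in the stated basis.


write g with unknown coordinates in the stated basis and equate coefficients in (L − 3/2·I) g = f
solving from the highest basis element down gives g = (41/29)cos x + (1/29)sin x
check: L g = -(40/29)cos x - (42/29)sin x
so L g − 3/2·g = -(7/2)cos x - (3/2)sin x = f ✓

g(x) = (41/29)cos x + (1/29)sin x


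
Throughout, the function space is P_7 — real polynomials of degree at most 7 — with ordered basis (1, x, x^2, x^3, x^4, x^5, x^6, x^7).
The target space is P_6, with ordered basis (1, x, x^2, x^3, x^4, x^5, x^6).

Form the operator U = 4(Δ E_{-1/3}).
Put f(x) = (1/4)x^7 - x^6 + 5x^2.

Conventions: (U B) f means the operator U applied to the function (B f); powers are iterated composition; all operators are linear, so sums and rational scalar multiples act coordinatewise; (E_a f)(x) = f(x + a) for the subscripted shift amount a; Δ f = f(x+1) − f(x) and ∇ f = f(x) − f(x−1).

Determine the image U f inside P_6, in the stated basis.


E_{-1/3} f = (1/4)x^7 - (19/12)x^6 + (31/12)x^5 - (215/108)x^4 + (275/324)x^3 + (1553/324)x^2 - (9641/2916)x + 4847/8748
Δ E_{-1/3} f = (7/4)x^6 - (17/4)x^5 - (25/12)x^4 - (545/108)x^3 - (223/108)x^2 + (3025/324)x + 4651/2916
(4(Δ E_{-1/3})) f = 7x^6 - 17x^5 - (25/3)x^4 - (545/27)x^3 - (223/27)x^2 + (3025/81)x + 4651/729

the result is g(x) = 7x^6 - 17x^5 - (25/3)x^4 - (545/27)x^3 - (223/27)x^2 + (3025/81)x + 4651/729


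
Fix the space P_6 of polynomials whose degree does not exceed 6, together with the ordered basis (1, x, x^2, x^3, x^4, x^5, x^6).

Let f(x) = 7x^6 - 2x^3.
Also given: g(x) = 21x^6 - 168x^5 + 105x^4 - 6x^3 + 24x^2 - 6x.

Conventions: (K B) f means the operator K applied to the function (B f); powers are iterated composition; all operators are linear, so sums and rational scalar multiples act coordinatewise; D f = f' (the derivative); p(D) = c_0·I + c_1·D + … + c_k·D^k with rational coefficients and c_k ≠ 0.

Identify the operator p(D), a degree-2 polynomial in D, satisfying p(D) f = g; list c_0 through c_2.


p(D) = 3·I − 4·D + (1/2)·D^2, i.e. c_0 = 3, c_1 = -4, c_2 = 1/2

D^0 f = 7x^6 - 2x^3
D^1 f = 42x^5 - 6x^2
D^2 f = 210x^4 - 12x
matching coefficients of g against c_0 f + c_1 Df + … from the top degree down determines the c_i
solution: c_0 = 3, c_1 = -4, c_2 = 1/2


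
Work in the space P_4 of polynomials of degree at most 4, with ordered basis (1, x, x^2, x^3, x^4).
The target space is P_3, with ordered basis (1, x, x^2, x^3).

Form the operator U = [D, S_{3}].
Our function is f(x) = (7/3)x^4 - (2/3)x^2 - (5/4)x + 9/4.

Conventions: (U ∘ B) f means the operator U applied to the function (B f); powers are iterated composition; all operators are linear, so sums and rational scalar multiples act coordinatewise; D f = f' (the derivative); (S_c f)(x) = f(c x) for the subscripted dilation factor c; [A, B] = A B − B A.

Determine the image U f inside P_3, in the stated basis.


S_{3} f = 189x^4 - 6x^2 - (15/4)x + 9/4
D S_{3} f = 756x^3 - 12x - 15/4
D f = (28/3)x^3 - (4/3)x - 5/4
S_{3} D f = 252x^3 - 4x - 5/4
[D, S_{3}] f = 504x^3 - 8x - 5/2

the image equals g(x) = 504x^3 - 8x - 5/2


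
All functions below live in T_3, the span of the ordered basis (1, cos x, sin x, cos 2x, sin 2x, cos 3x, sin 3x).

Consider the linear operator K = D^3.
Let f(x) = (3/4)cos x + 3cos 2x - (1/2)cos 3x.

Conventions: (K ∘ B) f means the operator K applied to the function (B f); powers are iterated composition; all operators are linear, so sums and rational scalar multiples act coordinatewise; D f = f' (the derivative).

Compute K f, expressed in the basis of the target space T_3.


D f = -(3/4)sin x - 6sin 2x + (3/2)sin 3x
D D f = -(3/4)cos x - 12cos 2x + (9/2)cos 3x
D D D f = (3/4)sin x + 24sin 2x - (27/2)sin 3x

the image equals g(x) = (3/4)sin x + 24sin 2x - (27/2)sin 3x


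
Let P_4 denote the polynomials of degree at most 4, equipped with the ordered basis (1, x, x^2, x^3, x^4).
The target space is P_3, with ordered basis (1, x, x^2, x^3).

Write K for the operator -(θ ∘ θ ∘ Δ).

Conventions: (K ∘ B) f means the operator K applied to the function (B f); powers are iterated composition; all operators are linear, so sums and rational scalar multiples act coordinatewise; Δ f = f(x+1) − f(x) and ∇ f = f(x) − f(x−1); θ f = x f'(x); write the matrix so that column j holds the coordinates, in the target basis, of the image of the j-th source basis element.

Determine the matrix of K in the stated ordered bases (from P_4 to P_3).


the matrix is [[0, 0, 0, 0, 0]; [0, 0, -2, -3, -4]; [0, 0, 0, -12, -24]; [0, 0, 0, 0, -36]] (rows listed top to bottom)

image of 1: 0
image of x: 0
image of x^2: -2x
image of x^3: -12x^2 - 3x
image of x^4: -36x^3 - 24x^2 - 4x
each image's coordinates form column j of the matrix


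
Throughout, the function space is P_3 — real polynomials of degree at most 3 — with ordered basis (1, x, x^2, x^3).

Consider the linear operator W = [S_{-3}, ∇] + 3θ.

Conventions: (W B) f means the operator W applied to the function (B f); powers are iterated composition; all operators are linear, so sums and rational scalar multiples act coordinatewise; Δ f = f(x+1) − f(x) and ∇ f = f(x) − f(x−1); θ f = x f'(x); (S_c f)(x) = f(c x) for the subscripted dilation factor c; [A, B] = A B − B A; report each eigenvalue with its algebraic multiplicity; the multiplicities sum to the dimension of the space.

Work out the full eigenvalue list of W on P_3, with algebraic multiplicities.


image of 1: 0
image of x: 3x + 4
image of x^2: 6x^2 - 24x + 8
image of x^3: 9x^3 + 108x^2 - 72x + 28
the matrix is upper triangular; its diagonal is (0, 3, 6, 9)
for a triangular matrix the eigenvalues are the diagonal entries, with algebraic multiplicity their repetition count

λ = 0 (multiplicity 1), λ = 3 (multiplicity 1), λ = 6 (multiplicity 1), λ = 9 (multiplicity 1)


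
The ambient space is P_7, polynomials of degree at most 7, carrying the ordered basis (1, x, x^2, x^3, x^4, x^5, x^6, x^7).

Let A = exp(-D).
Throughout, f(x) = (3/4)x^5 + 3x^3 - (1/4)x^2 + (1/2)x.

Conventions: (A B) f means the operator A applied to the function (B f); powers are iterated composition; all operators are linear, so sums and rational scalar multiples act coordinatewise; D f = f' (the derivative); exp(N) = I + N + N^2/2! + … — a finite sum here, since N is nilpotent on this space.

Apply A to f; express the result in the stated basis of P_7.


order-1 term: -(15/4)x^4 - 9x^2 + (1/2)x - 1/2
order-2 term: (15/2)x^3 + 9x - 1/4
order-3 term: -(15/2)x^2 - 3
order-4 term: (15/4)x
order-5 term: -3/4
the series for exp(-D) f terminates at order 5
exp(-D) f = (3/4)x^5 - (15/4)x^4 + (21/2)x^3 - (67/4)x^2 + (55/4)x - 9/2

g(x) = (3/4)x^5 - (15/4)x^4 + (21/2)x^3 - (67/4)x^2 + (55/4)x - 9/2


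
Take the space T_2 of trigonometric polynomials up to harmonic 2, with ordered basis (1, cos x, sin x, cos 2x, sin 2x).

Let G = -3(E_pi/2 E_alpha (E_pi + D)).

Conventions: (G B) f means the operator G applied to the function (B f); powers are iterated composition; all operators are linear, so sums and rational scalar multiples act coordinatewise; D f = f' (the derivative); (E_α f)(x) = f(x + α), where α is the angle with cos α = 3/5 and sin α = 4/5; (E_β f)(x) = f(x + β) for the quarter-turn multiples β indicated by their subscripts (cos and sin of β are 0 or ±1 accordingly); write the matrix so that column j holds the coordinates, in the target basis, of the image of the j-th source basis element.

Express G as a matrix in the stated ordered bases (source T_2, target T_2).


image of 1: -3
image of cos x: -(3/5)cos x - (21/5)sin x
image of sin x: (21/5)cos x - (3/5)sin x
image of cos 2x: -(33/5)cos 2x - (6/5)sin 2x
image of sin 2x: (6/5)cos 2x - (33/5)sin 2x
each image's coordinates form column j of the matrix

the matrix is [[-3, 0, 0, 0, 0]; [0, -3/5, 21/5, 0, 0]; [0, -21/5, -3/5, 0, 0]; [0, 0, 0, -33/5, 6/5]; [0, 0, 0, -6/5, -33/5]] (rows listed top to bottom)


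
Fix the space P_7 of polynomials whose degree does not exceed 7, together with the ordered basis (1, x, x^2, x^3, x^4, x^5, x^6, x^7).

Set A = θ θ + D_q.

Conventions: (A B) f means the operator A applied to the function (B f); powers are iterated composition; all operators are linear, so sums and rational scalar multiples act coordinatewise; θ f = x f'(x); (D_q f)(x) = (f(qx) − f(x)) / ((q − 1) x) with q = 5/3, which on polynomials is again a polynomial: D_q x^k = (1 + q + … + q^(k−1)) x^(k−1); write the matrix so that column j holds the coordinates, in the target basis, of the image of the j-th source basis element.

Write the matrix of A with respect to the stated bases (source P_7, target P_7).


the matrix is [[0, 1, 0, 0, 0, 0, 0, 0]; [0, 1, 8/3, 0, 0, 0, 0, 0]; [0, 0, 4, 49/9, 0, 0, 0, 0]; [0, 0, 0, 9, 272/27, 0, 0, 0]; [0, 0, 0, 0, 16, 1441/81, 0, 0]; [0, 0, 0, 0, 0, 25, 7448/243, 0]; [0, 0, 0, 0, 0, 0, 36, 37969/729]; [0, 0, 0, 0, 0, 0, 0, 49]] (rows listed top to bottom)

image of 1: 0
image of x: x + 1
image of x^2: 4x^2 + (8/3)x
image of x^3: 9x^3 + (49/9)x^2
image of x^4: 16x^4 + (272/27)x^3
image of x^5: 25x^5 + (1441/81)x^4
image of x^6: 36x^6 + (7448/243)x^5
image of x^7: 49x^7 + (37969/729)x^6
each image's coordinates form column j of the matrix


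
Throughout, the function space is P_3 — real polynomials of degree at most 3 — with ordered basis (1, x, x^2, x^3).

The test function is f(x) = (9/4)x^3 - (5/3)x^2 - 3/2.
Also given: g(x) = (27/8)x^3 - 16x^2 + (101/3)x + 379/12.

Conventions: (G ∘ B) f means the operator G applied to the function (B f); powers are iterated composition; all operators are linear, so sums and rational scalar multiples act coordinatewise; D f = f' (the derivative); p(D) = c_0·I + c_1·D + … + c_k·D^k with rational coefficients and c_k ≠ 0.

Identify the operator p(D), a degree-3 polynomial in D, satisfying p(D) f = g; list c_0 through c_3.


D^0 f = (9/4)x^3 - (5/3)x^2 - 3/2
D^1 f = (27/4)x^2 - (10/3)x
D^2 f = (27/2)x - 10/3
D^3 f = 27/2
matching coefficients of g against c_0 f + c_1 Df + … from the top degree down determines the c_i
solution: c_0 = 3/2, c_1 = -2, c_2 = 2, c_3 = 3

p(D) = (3/2)·I − 2·D + 2·D^2 + 3·D^3, i.e. c_0 = 3/2, c_1 = -2, c_2 = 2, c_3 = 3


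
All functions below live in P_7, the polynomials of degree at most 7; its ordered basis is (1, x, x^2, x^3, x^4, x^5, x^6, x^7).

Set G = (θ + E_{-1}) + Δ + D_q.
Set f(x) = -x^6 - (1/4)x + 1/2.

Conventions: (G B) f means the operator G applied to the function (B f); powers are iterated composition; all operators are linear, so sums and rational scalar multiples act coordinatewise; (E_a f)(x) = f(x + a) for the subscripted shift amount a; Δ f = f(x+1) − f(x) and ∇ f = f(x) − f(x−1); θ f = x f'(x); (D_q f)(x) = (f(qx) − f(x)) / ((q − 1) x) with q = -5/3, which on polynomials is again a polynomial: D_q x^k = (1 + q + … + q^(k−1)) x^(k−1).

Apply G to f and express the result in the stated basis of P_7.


θ f = -6x^6 - (1/4)x
E_{-1} f = -x^6 + 6x^5 - 15x^4 + 20x^3 - 15x^2 + (23/4)x - 1/4
(θ + E_{-1}) f = -7x^6 + 6x^5 - 15x^4 + 20x^3 - 15x^2 + (11/2)x - 1/4
Δ f = -6x^5 - 15x^4 - 20x^3 - 15x^2 - 6x - 5/4
D_q f = (1862/243)x^5 - 1/4
((θ + E_{-1}) + Δ + D_q) f = -7x^6 + (1862/243)x^5 - 30x^4 - 30x^2 - (1/2)x - 7/4

the image equals g(x) = -7x^6 + (1862/243)x^5 - 30x^4 - 30x^2 - (1/2)x - 7/4


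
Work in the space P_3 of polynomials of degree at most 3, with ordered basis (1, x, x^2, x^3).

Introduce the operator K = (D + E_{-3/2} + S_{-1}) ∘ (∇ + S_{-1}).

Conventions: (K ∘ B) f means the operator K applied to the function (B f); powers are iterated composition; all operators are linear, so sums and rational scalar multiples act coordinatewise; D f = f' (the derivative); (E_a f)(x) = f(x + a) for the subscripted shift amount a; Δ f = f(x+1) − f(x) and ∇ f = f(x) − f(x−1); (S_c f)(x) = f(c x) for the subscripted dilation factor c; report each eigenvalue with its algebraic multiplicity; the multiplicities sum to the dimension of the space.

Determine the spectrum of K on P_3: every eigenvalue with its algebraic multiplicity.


image of 1: 2
image of x: 5/2
image of x^2: 2x^2 - x - 3/4
image of x^3: (15/2)x^2 - (39/4)x + 109/8
the matrix is upper triangular; its diagonal is (2, 0, 2, 0)
for a triangular matrix the eigenvalues are the diagonal entries, with algebraic multiplicity their repetition count

λ = 0 (multiplicity 2), λ = 2 (multiplicity 2)


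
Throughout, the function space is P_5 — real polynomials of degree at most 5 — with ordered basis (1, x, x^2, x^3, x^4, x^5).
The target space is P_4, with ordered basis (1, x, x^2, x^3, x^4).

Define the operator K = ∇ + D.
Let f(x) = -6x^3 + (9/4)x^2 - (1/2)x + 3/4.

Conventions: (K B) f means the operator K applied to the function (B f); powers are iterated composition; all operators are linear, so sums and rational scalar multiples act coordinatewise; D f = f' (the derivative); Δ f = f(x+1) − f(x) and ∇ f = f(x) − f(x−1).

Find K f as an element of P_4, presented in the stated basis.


∇ f = -18x^2 + (45/2)x - 35/4
D f = -18x^2 + (9/2)x - 1/2
(∇ + D) f = -36x^2 + 27x - 37/4

g(x) = -36x^2 + 27x - 37/4


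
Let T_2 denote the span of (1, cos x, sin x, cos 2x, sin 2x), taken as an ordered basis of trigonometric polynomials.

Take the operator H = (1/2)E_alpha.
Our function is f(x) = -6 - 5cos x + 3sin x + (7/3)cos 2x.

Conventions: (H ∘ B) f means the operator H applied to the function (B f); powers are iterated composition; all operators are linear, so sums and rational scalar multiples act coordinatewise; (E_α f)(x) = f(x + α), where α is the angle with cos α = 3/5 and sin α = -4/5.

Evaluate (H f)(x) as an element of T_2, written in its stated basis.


the result is g(x) = -3 - (27/10)cos x - (11/10)sin x - (49/150)cos 2x + (28/25)sin 2x

E_alpha f = -6 - (27/5)cos x - (11/5)sin x - (49/75)cos 2x + (56/25)sin 2x
((1/2)E_alpha) f = -3 - (27/10)cos x - (11/10)sin x - (49/150)cos 2x + (28/25)sin 2x


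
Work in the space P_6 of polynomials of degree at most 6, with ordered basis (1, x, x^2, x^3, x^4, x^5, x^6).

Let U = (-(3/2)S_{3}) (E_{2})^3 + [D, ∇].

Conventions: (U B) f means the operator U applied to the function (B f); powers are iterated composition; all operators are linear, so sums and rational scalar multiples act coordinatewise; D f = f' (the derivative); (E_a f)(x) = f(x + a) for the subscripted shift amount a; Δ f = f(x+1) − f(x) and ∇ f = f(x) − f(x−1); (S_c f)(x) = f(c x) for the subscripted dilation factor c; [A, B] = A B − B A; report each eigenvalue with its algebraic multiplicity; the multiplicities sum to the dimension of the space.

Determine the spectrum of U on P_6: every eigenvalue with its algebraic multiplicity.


image of 1: -3/2
image of x: -(9/2)x - 9
image of x^2: -(27/2)x^2 - 54x - 54
image of x^3: -(81/2)x^3 - 243x^2 - 486x - 324
image of x^4: -(243/2)x^4 - 972x^3 - 2916x^2 - 3888x - 1944
image of x^5: -(729/2)x^5 - 3645x^4 - 14580x^3 - 29160x^2 - 29160x - 11664
image of x^6: -(2187/2)x^6 - 13122x^5 - 65610x^4 - 174960x^3 - 262440x^2 - 209952x - 69984
the matrix is upper triangular; its diagonal is (-3/2, -9/2, -27/2, -81/2, -243/2, -729/2, -2187/2)
for a triangular matrix the eigenvalues are the diagonal entries, with algebraic multiplicity their repetition count

λ = -2187/2 (multiplicity 1), λ = -729/2 (multiplicity 1), λ = -243/2 (multiplicity 1), λ = -81/2 (multiplicity 1), λ = -27/2 (multiplicity 1), λ = -9/2 (multiplicity 1), λ = -3/2 (multiplicity 1)


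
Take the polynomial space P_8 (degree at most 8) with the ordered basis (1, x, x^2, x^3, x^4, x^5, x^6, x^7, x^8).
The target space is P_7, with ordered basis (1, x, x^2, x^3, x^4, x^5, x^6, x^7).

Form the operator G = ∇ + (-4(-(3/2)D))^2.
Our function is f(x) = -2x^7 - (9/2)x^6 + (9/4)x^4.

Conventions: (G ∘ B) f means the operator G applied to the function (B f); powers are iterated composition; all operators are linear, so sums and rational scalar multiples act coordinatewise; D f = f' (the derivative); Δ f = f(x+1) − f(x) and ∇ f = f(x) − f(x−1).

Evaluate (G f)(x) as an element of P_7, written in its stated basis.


g(x) = -14x^6 - 3009x^5 - (9725/2)x^4 - 11x^3 + 984x^2 - 4x + 1/4

∇ f = -14x^6 + 15x^5 - (5/2)x^4 - 11x^3 + 12x^2 - 4x + 1/4
D f = -14x^6 - 27x^5 + 9x^3
(-(3/2)D) f = 21x^6 + (81/2)x^5 - (27/2)x^3
(-4(-(3/2)D)) f = -84x^6 - 162x^5 + 54x^3
D (-4(-(3/2)D)) f = -504x^5 - 810x^4 + 162x^2
(-(3/2)D) (-4(-(3/2)D)) f = 756x^5 + 1215x^4 - 243x^2
(-4(-(3/2)D)) (-4(-(3/2)D)) f = -3024x^5 - 4860x^4 + 972x^2
(∇ + (-4(-(3/2)D))^2) f = -14x^6 - 3009x^5 - (9725/2)x^4 - 11x^3 + 984x^2 - 4x + 1/4


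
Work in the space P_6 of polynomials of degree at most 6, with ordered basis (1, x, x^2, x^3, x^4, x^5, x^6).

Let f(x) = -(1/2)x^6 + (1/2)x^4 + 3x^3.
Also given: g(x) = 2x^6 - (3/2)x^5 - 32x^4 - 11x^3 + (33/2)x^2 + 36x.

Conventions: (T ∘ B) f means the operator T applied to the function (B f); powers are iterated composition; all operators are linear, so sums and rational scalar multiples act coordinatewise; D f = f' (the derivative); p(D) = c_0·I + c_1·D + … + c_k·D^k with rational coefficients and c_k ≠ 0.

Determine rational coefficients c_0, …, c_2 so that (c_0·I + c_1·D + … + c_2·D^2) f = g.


D^0 f = -(1/2)x^6 + (1/2)x^4 + 3x^3
D^1 f = -3x^5 + 2x^3 + 9x^2
D^2 f = -15x^4 + 6x^2 + 18x
matching coefficients of g against c_0 f + c_1 Df + … from the top degree down determines the c_i
solution: c_0 = -4, c_1 = 1/2, c_2 = 2

p(D) = -4·I + (1/2)·D + 2·D^2, i.e. c_0 = -4, c_1 = 1/2, c_2 = 2


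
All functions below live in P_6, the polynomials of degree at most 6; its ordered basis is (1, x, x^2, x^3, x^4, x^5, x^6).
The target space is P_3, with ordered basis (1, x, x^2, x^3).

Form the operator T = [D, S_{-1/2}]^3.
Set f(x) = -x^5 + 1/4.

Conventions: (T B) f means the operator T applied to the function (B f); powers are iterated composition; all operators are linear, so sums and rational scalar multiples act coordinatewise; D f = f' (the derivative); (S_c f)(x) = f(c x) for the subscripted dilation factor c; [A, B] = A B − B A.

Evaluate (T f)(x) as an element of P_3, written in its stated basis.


the image equals g(x) = -(405/1024)x^2

S_{-1/2} f = (1/32)x^5 + 1/4
D S_{-1/2} f = (5/32)x^4
D f = -5x^4
S_{-1/2} D f = -(5/16)x^4
[D, S_{-1/2}] f = (15/32)x^4
S_{-1/2} [D, S_{-1/2}] f = (15/512)x^4
D S_{-1/2} [D, S_{-1/2}] f = (15/128)x^3
D [D, S_{-1/2}] f = (15/8)x^3
S_{-1/2} D [D, S_{-1/2}] f = -(15/64)x^3
[D, S_{-1/2}] [D, S_{-1/2}] f = (45/128)x^3
S_{-1/2} [D, S_{-1/2}] [D, S_{-1/2}] f = -(45/1024)x^3
D S_{-1/2} [D, S_{-1/2}] [D, S_{-1/2}] f = -(135/1024)x^2
D [D, S_{-1/2}] [D, S_{-1/2}] f = (135/128)x^2
S_{-1/2} D [D, S_{-1/2}] [D, S_{-1/2}] f = (135/512)x^2
[D, S_{-1/2}] [D, S_{-1/2}] [D, S_{-1/2}] f = -(405/1024)x^2


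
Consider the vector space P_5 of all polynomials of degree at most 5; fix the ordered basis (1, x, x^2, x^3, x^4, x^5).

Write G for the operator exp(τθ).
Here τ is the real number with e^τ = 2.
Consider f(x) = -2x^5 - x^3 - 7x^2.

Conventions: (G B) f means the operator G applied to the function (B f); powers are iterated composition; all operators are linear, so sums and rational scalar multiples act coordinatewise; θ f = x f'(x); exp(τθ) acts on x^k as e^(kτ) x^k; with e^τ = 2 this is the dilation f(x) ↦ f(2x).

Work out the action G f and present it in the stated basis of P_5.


g(x) = -64x^5 - 8x^3 - 28x^2

exp(τθ) x^k = e^(kτ) x^k; with e^τ = 2 this sends x^k to 2^k x^k
x^2 ↦ 4 x^2
x^3 ↦ 8 x^3
x^5 ↦ 32 x^5
applying this coordinatewise to f: exp(τθ) f = -64x^5 - 8x^3 - 28x^2


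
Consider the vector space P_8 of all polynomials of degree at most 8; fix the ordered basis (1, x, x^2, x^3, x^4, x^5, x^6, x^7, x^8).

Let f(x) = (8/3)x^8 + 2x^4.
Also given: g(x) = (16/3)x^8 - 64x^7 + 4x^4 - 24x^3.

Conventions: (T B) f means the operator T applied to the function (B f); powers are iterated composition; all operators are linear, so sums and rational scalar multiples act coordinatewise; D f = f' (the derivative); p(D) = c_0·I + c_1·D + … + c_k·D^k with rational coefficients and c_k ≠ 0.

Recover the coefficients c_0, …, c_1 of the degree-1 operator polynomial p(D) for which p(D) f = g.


D^0 f = (8/3)x^8 + 2x^4
D^1 f = (64/3)x^7 + 8x^3
matching coefficients of g against c_0 f + c_1 Df + … from the top degree down determines the c_i
solution: c_0 = 2, c_1 = -3

p(D) = 2·I − 3·D, i.e. c_0 = 2, c_1 = -3


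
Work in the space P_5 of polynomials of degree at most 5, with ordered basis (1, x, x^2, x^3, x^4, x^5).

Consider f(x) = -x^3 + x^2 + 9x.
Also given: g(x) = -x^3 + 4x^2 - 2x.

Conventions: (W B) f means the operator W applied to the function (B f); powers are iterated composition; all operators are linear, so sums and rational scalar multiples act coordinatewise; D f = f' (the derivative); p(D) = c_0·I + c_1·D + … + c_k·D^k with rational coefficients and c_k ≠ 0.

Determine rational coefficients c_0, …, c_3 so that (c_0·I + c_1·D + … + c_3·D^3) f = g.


c_0 = 1, c_1 = -1, c_2 = 3/2, c_3 = -1

D^0 f = -x^3 + x^2 + 9x
D^1 f = -3x^2 + 2x + 9
D^2 f = -6x + 2
D^3 f = -6
matching coefficients of g against c_0 f + c_1 Df + … from the top degree down determines the c_i
solution: c_0 = 1, c_1 = -1, c_2 = 3/2, c_3 = -1


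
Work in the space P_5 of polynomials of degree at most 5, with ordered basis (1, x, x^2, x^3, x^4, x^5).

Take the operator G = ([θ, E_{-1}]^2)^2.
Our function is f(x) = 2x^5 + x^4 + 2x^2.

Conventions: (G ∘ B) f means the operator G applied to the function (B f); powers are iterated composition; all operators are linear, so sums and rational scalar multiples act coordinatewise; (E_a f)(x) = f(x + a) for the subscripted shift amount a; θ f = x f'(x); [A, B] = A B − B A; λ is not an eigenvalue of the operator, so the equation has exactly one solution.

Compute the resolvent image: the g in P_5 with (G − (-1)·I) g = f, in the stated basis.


g(x) = 2x^5 + x^4 + 2x^2 - 240x + 936

write g with unknown coordinates in the stated basis and equate coefficients in (G − (-1)·I) g = f
solving from the highest basis element down gives g = 2x^5 + x^4 + 2x^2 - 240x + 936
check: G g = 240x - 936
so G g − (-1)·g = 2x^5 + x^4 + 2x^2 = f ✓


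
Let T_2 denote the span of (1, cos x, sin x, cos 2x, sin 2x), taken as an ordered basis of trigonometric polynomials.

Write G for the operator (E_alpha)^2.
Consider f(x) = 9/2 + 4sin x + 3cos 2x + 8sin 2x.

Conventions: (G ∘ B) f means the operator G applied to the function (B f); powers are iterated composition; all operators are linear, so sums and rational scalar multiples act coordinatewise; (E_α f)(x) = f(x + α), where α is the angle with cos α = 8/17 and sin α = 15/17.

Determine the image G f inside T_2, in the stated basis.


E_alpha f = 9/2 + (60/17)cos x + (32/17)sin x + (1437/289)cos 2x - (2008/289)sin 2x
E_alpha E_alpha f = 9/2 + (960/289)cos x - (644/289)sin x - (713277/83521)cos 2x - (21592/83521)sin 2x

the result is g(x) = 9/2 + (960/289)cos x - (644/289)sin x - (713277/83521)cos 2x - (21592/83521)sin 2x


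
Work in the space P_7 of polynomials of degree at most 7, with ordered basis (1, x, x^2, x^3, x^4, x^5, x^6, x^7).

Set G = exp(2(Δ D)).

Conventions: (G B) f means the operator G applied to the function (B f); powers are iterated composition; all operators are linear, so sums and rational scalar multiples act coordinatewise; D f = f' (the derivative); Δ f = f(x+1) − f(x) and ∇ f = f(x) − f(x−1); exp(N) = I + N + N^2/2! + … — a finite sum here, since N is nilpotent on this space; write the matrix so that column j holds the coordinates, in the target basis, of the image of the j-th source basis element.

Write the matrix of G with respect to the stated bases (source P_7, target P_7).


the matrix is [[1, 0, 4, 6, 56, 250, 1812, 12614]; [0, 1, 0, 12, 24, 280, 1500, 12684]; [0, 0, 1, 0, 24, 60, 840, 5250]; [0, 0, 0, 1, 0, 40, 120, 1960]; [0, 0, 0, 0, 1, 0, 60, 210]; [0, 0, 0, 0, 0, 1, 0, 84]; [0, 0, 0, 0, 0, 0, 1, 0]; [0, 0, 0, 0, 0, 0, 0, 1]] (rows listed top to bottom)

image of 1: 1
image of x: x
image of x^2: x^2 + 4
image of x^3: x^3 + 12x + 6
image of x^4: x^4 + 24x^2 + 24x + 56
image of x^5: x^5 + 40x^3 + 60x^2 + 280x + 250
image of x^6: x^6 + 60x^4 + 120x^3 + 840x^2 + 1500x + 1812
image of x^7: x^7 + 84x^5 + 210x^4 + 1960x^3 + 5250x^2 + 12684x + 12614
each image's coordinates form column j of the matrix


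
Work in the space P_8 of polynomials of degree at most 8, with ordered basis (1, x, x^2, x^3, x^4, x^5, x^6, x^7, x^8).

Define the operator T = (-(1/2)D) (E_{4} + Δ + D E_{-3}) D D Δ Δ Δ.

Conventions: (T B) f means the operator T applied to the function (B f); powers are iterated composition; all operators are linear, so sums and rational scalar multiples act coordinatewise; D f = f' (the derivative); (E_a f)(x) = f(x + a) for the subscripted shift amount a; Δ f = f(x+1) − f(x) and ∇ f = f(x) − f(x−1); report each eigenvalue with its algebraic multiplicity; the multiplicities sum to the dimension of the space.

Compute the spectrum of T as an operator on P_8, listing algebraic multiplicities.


image of 1: 0
image of x: 0
image of x^2: 0
image of x^3: 0
image of x^4: 0
image of x^5: 0
image of x^6: -360
image of x^7: -2520x - 18900
image of x^8: -10080x^2 - 151200x - 317520
the matrix is upper triangular; its diagonal is (0, 0, 0, 0, 0, 0, 0, 0, 0)
for a triangular matrix the eigenvalues are the diagonal entries, with algebraic multiplicity their repetition count

λ = 0 (multiplicity 9)


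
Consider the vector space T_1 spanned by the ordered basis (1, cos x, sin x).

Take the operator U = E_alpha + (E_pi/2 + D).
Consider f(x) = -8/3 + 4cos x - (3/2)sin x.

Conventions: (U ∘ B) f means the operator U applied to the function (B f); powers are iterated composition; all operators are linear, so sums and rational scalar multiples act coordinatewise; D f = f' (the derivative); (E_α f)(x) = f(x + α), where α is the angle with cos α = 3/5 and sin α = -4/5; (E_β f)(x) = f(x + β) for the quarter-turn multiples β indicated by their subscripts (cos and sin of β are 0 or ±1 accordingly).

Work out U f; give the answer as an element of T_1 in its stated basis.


the result is g(x) = -16/3 + (3/5)cos x - (57/10)sin x

E_alpha f = -8/3 + (18/5)cos x + (23/10)sin x
E_pi/2 f = -8/3 - (3/2)cos x - 4sin x
D f = -(3/2)cos x - 4sin x
(E_pi/2 + D) f = -8/3 - 3cos x - 8sin x
(E_alpha + (E_pi/2 + D)) f = -16/3 + (3/5)cos x - (57/10)sin x


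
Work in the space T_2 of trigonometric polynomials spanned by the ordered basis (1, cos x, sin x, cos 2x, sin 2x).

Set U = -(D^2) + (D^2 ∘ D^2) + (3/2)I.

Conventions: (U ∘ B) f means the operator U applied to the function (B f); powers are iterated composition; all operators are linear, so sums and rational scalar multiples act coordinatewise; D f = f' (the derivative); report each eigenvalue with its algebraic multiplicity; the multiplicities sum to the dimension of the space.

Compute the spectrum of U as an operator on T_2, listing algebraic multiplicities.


λ = 3/2 (multiplicity 1), λ = 7/2 (multiplicity 2), λ = 43/2 (multiplicity 2)

image of 1: 3/2
image of cos x: (7/2)cos x
image of sin x: (7/2)sin x
image of cos 2x: (43/2)cos 2x
image of sin 2x: (43/2)sin 2x
the matrix is diagonal; its diagonal is (3/2, 7/2, 7/2, 43/2, 43/2)
for a triangular matrix the eigenvalues are the diagonal entries, with algebraic multiplicity their repetition count


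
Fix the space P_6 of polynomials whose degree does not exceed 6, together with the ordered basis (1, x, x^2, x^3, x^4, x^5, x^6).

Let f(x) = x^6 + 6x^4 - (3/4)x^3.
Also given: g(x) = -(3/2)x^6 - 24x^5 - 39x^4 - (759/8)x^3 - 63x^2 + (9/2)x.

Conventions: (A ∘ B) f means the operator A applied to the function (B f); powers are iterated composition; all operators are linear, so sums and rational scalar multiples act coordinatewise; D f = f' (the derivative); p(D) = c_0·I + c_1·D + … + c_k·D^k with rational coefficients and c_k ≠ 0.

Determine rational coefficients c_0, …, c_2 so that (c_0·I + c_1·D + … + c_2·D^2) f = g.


D^0 f = x^6 + 6x^4 - (3/4)x^3
D^1 f = 6x^5 + 24x^3 - (9/4)x^2
D^2 f = 30x^4 + 72x^2 - (9/2)x
matching coefficients of g against c_0 f + c_1 Df + … from the top degree down determines the c_i
solution: c_0 = -3/2, c_1 = -4, c_2 = -1

c_0 = -3/2, c_1 = -4, c_2 = -1


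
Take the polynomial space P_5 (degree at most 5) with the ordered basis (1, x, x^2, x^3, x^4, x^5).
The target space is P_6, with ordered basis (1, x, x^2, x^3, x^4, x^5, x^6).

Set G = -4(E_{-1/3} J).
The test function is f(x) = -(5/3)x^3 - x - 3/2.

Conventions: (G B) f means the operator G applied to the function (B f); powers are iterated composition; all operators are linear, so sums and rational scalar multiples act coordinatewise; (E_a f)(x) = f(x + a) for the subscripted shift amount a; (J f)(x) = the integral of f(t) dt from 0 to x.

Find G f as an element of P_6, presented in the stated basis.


J f = -(5/12)x^4 - (1/2)x^2 - (3/2)x
E_{-1/3} J f = -(5/12)x^4 + (5/9)x^3 - (7/9)x^2 - (179/162)x + 427/972
(-4(E_{-1/3} J)) f = (5/3)x^4 - (20/9)x^3 + (28/9)x^2 + (358/81)x - 427/243

the result is g(x) = (5/3)x^4 - (20/9)x^3 + (28/9)x^2 + (358/81)x - 427/243


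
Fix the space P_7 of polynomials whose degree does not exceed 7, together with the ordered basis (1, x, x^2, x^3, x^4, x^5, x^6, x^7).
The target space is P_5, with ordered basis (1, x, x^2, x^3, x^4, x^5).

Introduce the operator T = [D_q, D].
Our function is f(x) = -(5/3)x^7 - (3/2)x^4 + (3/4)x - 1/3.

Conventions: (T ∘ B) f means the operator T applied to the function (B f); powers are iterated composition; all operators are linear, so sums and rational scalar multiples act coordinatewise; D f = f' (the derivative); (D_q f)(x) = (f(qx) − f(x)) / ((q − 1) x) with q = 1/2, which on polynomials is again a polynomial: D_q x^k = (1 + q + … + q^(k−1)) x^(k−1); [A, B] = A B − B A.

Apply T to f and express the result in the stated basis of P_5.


D f = -(35/3)x^6 - 6x^3 + 3/4
D_q D f = -(735/32)x^5 - (21/2)x^2
D_q f = -(635/192)x^6 - (45/16)x^3 + 3/4
D D_q f = -(635/32)x^5 - (135/16)x^2
[D_q, D] f = -(25/8)x^5 - (33/16)x^2

g(x) = -(25/8)x^5 - (33/16)x^2


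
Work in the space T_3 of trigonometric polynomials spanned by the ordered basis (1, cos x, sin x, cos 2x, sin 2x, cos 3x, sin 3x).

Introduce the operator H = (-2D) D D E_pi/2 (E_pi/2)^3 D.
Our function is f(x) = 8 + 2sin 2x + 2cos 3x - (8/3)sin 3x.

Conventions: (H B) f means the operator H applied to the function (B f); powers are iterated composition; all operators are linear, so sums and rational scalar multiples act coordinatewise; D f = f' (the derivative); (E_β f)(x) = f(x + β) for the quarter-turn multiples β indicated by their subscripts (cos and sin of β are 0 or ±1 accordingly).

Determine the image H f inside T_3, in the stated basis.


g(x) = -64sin 2x - 324cos 3x + 432sin 3x

D f = 4cos 2x - 8cos 3x - 6sin 3x
E_pi/2 D f = -4cos 2x + 6cos 3x - 8sin 3x
E_pi/2 E_pi/2 D f = 4cos 2x + 8cos 3x + 6sin 3x
E_pi/2 E_pi/2 E_pi/2 D f = -4cos 2x - 6cos 3x + 8sin 3x
E_pi/2 (E_pi/2)^3 D f = 4cos 2x - 8cos 3x - 6sin 3x
D E_pi/2 (E_pi/2)^3 D f = -8sin 2x - 18cos 3x + 24sin 3x
D D E_pi/2 (E_pi/2)^3 D f = -16cos 2x + 72cos 3x + 54sin 3x
D (D D E_pi/2) (E_pi/2)^3 D f = 32sin 2x + 162cos 3x - 216sin 3x
(-2D) (D D E_pi/2) (E_pi/2)^3 D f = -64sin 2x - 324cos 3x + 432sin 3x
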